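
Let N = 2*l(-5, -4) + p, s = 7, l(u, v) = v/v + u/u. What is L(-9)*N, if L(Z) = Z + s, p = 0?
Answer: -8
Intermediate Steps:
l(u, v) = 2 (l(u, v) = 1 + 1 = 2)
L(Z) = 7 + Z (L(Z) = Z + 7 = 7 + Z)
N = 4 (N = 2*2 + 0 = 4 + 0 = 4)
L(-9)*N = (7 - 9)*4 = -2*4 = -8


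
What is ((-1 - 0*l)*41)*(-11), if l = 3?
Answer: 451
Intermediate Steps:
((-1 - 0*l)*41)*(-11) = ((-1 - 0*3)*41)*(-11) = ((-1 - 1*0)*41)*(-11) = ((-1 + 0)*41)*(-11) = -1*41*(-11) = -41*(-11) = 451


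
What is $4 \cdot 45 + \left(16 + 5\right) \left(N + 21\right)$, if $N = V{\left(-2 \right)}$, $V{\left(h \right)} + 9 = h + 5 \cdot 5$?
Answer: $915$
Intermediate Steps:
$V{\left(h \right)} = 16 + h$ ($V{\left(h \right)} = -9 + \left(h + 5 \cdot 5\right) = -9 + \left(h + 25\right) = -9 + \left(25 + h\right) = 16 + h$)
$N = 14$ ($N = 16 - 2 = 14$)
$4 \cdot 45 + \left(16 + 5\right) \left(N + 21\right) = 4 \cdot 45 + \left(16 + 5\right) \left(14 + 21\right) = 180 + 21 \cdot 35 = 180 + 735 = 915$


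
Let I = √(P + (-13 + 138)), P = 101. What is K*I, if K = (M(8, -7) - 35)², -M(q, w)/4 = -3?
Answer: 529*√226 ≈ 7952.6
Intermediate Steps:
M(q, w) = 12 (M(q, w) = -4*(-3) = 12)
I = √226 (I = √(101 + (-13 + 138)) = √(101 + 125) = √226 ≈ 15.033)
K = 529 (K = (12 - 35)² = (-23)² = 529)
K*I = 529*√226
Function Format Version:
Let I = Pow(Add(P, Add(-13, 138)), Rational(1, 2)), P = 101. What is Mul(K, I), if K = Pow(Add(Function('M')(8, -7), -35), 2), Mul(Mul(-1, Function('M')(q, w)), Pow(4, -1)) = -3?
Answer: Mul(529, Pow(226, Rational(1, 2))) ≈ 7952.6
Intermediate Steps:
Function('M')(q, w) = 12 (Function('M')(q, w) = Mul(-4, -3) = 12)
I = Pow(226, Rational(1, 2)) (I = Pow(Add(101, Add(-13, 138)), Rational(1, 2)) = Pow(Add(101, 125), Rational(1, 2)) = Pow(226, Rational(1, 2)) ≈ 15.033)
K = 529 (K = Pow(Add(12, -35), 2) = Pow(-23, 2) = 529)
Mul(K, I) = Mul(529, Pow(226, Rational(1, 2)))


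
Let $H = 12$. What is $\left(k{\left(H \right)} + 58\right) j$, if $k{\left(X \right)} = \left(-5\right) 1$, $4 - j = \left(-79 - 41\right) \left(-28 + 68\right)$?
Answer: $254612$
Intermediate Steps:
$j = 4804$ ($j = 4 - \left(-79 - 41\right) \left(-28 + 68\right) = 4 - \left(-120\right) 40 = 4 - -4800 = 4 + 4800 = 4804$)
$k{\left(X \right)} = -5$
$\left(k{\left(H \right)} + 58\right) j = \left(-5 + 58\right) 4804 = 53 \cdot 4804 = 254612$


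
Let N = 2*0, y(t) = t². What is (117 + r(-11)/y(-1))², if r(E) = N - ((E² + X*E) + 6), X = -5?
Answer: 4225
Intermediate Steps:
N = 0
r(E) = -6 - E² + 5*E (r(E) = 0 - ((E² - 5*E) + 6) = 0 - (6 + E² - 5*E) = 0 + (-6 - E² + 5*E) = -6 - E² + 5*E)
(117 + r(-11)/y(-1))² = (117 + (-6 - 1*(-11)² + 5*(-11))/((-1)²))² = (117 + (-6 - 1*121 - 55)/1)² = (117 + (-6 - 121 - 55)*1)² = (117 - 182*1)² = (117 - 182)² = (-65)² = 4225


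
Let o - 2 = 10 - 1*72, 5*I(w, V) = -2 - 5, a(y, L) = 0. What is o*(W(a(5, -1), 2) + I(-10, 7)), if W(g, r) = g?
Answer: 84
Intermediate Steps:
I(w, V) = -7/5 (I(w, V) = (-2 - 5)/5 = (⅕)*(-7) = -7/5)
o = -60 (o = 2 + (10 - 1*72) = 2 + (10 - 72) = 2 - 62 = -60)
o*(W(a(5, -1), 2) + I(-10, 7)) = -60*(0 - 7/5) = -60*(-7/5) = 84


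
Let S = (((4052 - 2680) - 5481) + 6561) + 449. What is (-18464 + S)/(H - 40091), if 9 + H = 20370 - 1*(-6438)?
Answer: 15563/13292 ≈ 1.1709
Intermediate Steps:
H = 26799 (H = -9 + (20370 - 1*(-6438)) = -9 + (20370 + 6438) = -9 + 26808 = 26799)
S = 2901 (S = ((1372 - 5481) + 6561) + 449 = (-4109 + 6561) + 449 = 2452 + 449 = 2901)
(-18464 + S)/(H - 40091) = (-18464 + 2901)/(26799 - 40091) = -15563/(-13292) = -15563*(-1/13292) = 15563/13292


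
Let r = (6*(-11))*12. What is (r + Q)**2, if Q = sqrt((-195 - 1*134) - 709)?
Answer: (792 - I*sqrt(1038))**2 ≈ 6.2623e+5 - 51033.0*I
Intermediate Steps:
r = -792 (r = -66*12 = -792)
Q = I*sqrt(1038) (Q = sqrt((-195 - 134) - 709) = sqrt(-329 - 709) = sqrt(-1038) = I*sqrt(1038) ≈ 32.218*I)
(r + Q)**2 = (-792 + I*sqrt(1038))**2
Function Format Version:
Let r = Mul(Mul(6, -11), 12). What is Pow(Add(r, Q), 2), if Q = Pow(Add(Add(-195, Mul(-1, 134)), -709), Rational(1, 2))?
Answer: Pow(Add(792, Mul(-1, I, Pow(1038, Rational(1, 2)))), 2) ≈ Add(6.2623e+5, Mul(-51033., I))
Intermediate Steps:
r = -792 (r = Mul(-66, 12) = -792)
Q = Mul(I, Pow(1038, Rational(1, 2))) (Q = Pow(Add(Add(-195, -134), -709), Rational(1, 2)) = Pow(Add(-329, -709), Rational(1, 2)) = Pow(-1038, Rational(1, 2)) = Mul(I, Pow(1038, Rational(1, 2))) ≈ Mul(32.218, I))
Pow(Add(r, Q), 2) = Pow(Add(-792, Mul(I, Pow(1038, Rational(1, 2)))), 2)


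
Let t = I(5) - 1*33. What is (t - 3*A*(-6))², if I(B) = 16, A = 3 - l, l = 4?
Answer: 1225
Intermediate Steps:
A = -1 (A = 3 - 1*4 = 3 - 4 = -1)
t = -17 (t = 16 - 1*33 = 16 - 33 = -17)
(t - 3*A*(-6))² = (-17 - 3*(-1)*(-6))² = (-17 + 3*(-6))² = (-17 - 18)² = (-35)² = 1225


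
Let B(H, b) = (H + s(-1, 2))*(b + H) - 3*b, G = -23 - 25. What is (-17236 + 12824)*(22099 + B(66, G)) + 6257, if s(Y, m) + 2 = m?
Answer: -103371315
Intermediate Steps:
s(Y, m) = -2 + m
G = -48
B(H, b) = -3*b + H*(H + b) (B(H, b) = (H + (-2 + 2))*(b + H) - 3*b = (H + 0)*(H + b) - 3*b = H*(H + b) - 3*b = -3*b + H*(H + b))
(-17236 + 12824)*(22099 + B(66, G)) + 6257 = (-17236 + 12824)*(22099 + (66² - 3*(-48) + 66*(-48))) + 6257 = -4412*(22099 + (4356 + 144 - 3168)) + 6257 = -4412*(22099 + 1332) + 6257 = -4412*23431 + 6257 = -103377572 + 6257 = -103371315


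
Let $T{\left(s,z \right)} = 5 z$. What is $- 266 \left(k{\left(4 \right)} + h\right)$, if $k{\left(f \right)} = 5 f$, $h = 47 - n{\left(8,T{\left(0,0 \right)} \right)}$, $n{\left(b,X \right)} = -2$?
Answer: $-18354$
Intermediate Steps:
$h = 49$ ($h = 47 - -2 = 47 + 2 = 49$)
$- 266 \left(k{\left(4 \right)} + h\right) = - 266 \left(5 \cdot 4 + 49\right) = - 266 \left(20 + 49\right) = \left(-266\right) 69 = -18354$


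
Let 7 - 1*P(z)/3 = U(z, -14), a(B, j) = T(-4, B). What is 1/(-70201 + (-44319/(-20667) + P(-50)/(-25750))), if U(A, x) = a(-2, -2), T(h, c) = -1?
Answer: -88695875/6226349001168 ≈ -1.4245e-5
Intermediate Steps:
a(B, j) = -1
U(A, x) = -1
P(z) = 24 (P(z) = 21 - 3*(-1) = 21 + 3 = 24)
1/(-70201 + (-44319/(-20667) + P(-50)/(-25750))) = 1/(-70201 + (-44319/(-20667) + 24/(-25750))) = 1/(-70201 + (-44319*(-1/20667) + 24*(-1/25750))) = 1/(-70201 + (14773/6889 - 12/12875)) = 1/(-70201 + 190119707/88695875) = 1/(-6226349001168/88695875) = -88695875/6226349001168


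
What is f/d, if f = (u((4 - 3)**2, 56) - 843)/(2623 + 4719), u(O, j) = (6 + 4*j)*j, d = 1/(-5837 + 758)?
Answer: -61135923/7342 ≈ -8326.9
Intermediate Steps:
d = -1/5079 (d = 1/(-5079) = -1/5079 ≈ -0.00019689)
u(O, j) = j*(6 + 4*j)
f = 12037/7342 (f = (2*56*(3 + 2*56) - 843)/(2623 + 4719) = (2*56*(3 + 112) - 843)/7342 = (2*56*115 - 843)*(1/7342) = (12880 - 843)*(1/7342) = 12037*(1/7342) = 12037/7342 ≈ 1.6395)
f/d = 12037/(7342*(-1/5079)) = (12037/7342)*(-5079) = -61135923/7342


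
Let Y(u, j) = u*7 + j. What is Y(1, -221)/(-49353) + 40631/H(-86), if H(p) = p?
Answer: -2005243339/4244358 ≈ -472.45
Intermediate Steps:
Y(u, j) = j + 7*u (Y(u, j) = 7*u + j = j + 7*u)
Y(1, -221)/(-49353) + 40631/H(-86) = (-221 + 7*1)/(-49353) + 40631/(-86) = (-221 + 7)*(-1/49353) + 40631*(-1/86) = -214*(-1/49353) - 40631/86 = 214/49353 - 40631/86 = -2005243339/4244358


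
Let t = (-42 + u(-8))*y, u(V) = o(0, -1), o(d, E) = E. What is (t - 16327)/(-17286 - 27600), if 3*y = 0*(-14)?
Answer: 16327/44886 ≈ 0.36374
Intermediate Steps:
y = 0 (y = (0*(-14))/3 = (⅓)*0 = 0)
u(V) = -1
t = 0 (t = (-42 - 1)*0 = -43*0 = 0)
(t - 16327)/(-17286 - 27600) = (0 - 16327)/(-17286 - 27600) = -16327/(-44886) = -16327*(-1/44886) = 16327/44886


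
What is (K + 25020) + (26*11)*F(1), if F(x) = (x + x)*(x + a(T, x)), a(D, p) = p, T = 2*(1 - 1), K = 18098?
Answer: 44262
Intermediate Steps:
T = 0 (T = 2*0 = 0)
F(x) = 4*x² (F(x) = (x + x)*(x + x) = (2*x)*(2*x) = 4*x²)
(K + 25020) + (26*11)*F(1) = (18098 + 25020) + (26*11)*(4*1²) = 43118 + 286*(4*1) = 43118 + 286*4 = 43118 + 1144 = 44262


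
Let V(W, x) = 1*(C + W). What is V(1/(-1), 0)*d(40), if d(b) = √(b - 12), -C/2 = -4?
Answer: 14*√7 ≈ 37.041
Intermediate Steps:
C = 8 (C = -2*(-4) = 8)
V(W, x) = 8 + W (V(W, x) = 1*(8 + W) = 8 + W)
d(b) = √(-12 + b)
V(1/(-1), 0)*d(40) = (8 + 1/(-1))*√(-12 + 40) = (8 - 1)*√28 = 7*(2*√7) = 14*√7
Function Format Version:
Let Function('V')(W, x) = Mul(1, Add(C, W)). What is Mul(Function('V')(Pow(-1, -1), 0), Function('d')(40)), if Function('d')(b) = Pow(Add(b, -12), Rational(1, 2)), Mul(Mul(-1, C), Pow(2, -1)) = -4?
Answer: Mul(14, Pow(7, Rational(1, 2))) ≈ 37.041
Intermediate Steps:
C = 8 (C = Mul(-2, -4) = 8)
Function('V')(W, x) = Add(8, W) (Function('V')(W, x) = Mul(1, Add(8, W)) = Add(8, W))
Function('d')(b) = Pow(Add(-12, b), Rational(1, 2))
Mul(Function('V')(Pow(-1, -1), 0), Function('d')(40)) = Mul(Add(8, Pow(-1, -1)), Pow(Add(-12, 40), Rational(1, 2))) = Mul(Add(8, -1), Pow(28, Rational(1, 2))) = Mul(7, Mul(2, Pow(7, Rational(1, 2)))) = Mul(14, Pow(7, Rational(1, 2)))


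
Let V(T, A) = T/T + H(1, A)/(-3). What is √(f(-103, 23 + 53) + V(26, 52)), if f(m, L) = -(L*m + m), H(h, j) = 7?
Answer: √71367/3 ≈ 89.049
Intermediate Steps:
f(m, L) = -m - L*m (f(m, L) = -(m + L*m) = -m - L*m)
V(T, A) = -4/3 (V(T, A) = T/T + 7/(-3) = 1 + 7*(-⅓) = 1 - 7/3 = -4/3)
√(f(-103, 23 + 53) + V(26, 52)) = √(-1*(-103)*(1 + (23 + 53)) - 4/3) = √(-1*(-103)*(1 + 76) - 4/3) = √(-1*(-103)*77 - 4/3) = √(7931 - 4/3) = √(23789/3) = √71367/3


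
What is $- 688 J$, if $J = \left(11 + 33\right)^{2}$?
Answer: $-1331968$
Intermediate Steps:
$J = 1936$ ($J = 44^{2} = 1936$)
$- 688 J = \left(-688\right) 1936 = -1331968$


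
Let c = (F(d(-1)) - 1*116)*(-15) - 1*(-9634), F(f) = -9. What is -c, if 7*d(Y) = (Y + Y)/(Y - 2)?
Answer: -11509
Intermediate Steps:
d(Y) = 2*Y/(7*(-2 + Y)) (d(Y) = ((Y + Y)/(Y - 2))/7 = ((2*Y)/(-2 + Y))/7 = (2*Y/(-2 + Y))/7 = 2*Y/(7*(-2 + Y)))
c = 11509 (c = (-9 - 1*116)*(-15) - 1*(-9634) = (-9 - 116)*(-15) + 9634 = -125*(-15) + 9634 = 1875 + 9634 = 11509)
-c = -1*11509 = -11509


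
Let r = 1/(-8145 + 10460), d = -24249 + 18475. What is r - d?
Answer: 13366811/2315 ≈ 5774.0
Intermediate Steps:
d = -5774
r = 1/2315 ≈ 0.00043197
r - d = 1/2315 - 1*(-5774) = 1/2315 + 5774 = 13366811/2315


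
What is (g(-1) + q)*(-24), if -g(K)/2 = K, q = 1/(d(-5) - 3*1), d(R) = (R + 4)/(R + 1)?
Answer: -432/11 ≈ -39.273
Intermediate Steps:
d(R) = (4 + R)/(1 + R)
q = -4/11 (q = 1/((4 - 5)/(1 - 5) - 3*1) = 1/(-1/(-4) - 3) = 1/(-¼*(-1) - 3) = 1/(¼ - 3) = 1/(-11/4) = -4/11 ≈ -0.36364)
g(K) = -2*K
(g(-1) + q)*(-24) = (-2*(-1) - 4/11)*(-24) = (2 - 4/11)*(-24) = (18/11)*(-24) = -432/11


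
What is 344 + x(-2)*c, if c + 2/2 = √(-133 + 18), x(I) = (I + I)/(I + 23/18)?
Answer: 4400/13 + 72*I*√115/13 ≈ 338.46 + 59.393*I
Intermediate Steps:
x(I) = 2*I/(23/18 + I) (x(I) = (2*I)/(I + 23*(1/18)) = (2*I)/(I + 23/18) = (2*I)/(23/18 + I) = 2*I/(23/18 + I))
c = -1 + I*√115 (c = -1 + √(-133 + 18) = -1 + √(-115) = -1 + I*√115 ≈ -1.0 + 10.724*I)
344 + x(-2)*c = 344 + (36*(-2)/(23 + 18*(-2)))*(-1 + I*√115) = 344 + (36*(-2)/(23 - 36))*(-1 + I*√115) = 344 + (36*(-2)/(-13))*(-1 + I*√115) = 344 + (36*(-2)*(-1/13))*(-1 + I*√115) = 344 + 72*(-1 + I*√115)/13 = 344 + (-72/13 + 72*I*√115/13) = 4400/13 + 72*I*√115/13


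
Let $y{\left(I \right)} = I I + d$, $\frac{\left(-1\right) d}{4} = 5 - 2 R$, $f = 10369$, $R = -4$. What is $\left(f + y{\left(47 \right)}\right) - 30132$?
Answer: $-17606$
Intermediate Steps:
$d = -52$ ($d = - 4 \left(5 - -8\right) = - 4 \left(5 + 8\right) = \left(-4\right) 13 = -52$)
$y{\left(I \right)} = -52 + I^{2}$ ($y{\left(I \right)} = I I - 52 = I^{2} - 52 = -52 + I^{2}$)
$\left(f + y{\left(47 \right)}\right) - 30132 = \left(10369 - \left(52 - 47^{2}\right)\right) - 30132 = \left(10369 + \left(-52 + 2209\right)\right) - 30132 = \left(10369 + 2157\right) - 30132 = 12526 - 30132 = -17606$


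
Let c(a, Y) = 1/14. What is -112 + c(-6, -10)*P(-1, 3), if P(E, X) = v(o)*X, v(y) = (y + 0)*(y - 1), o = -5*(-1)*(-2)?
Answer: -619/7 ≈ -88.429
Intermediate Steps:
o = -10 (o = 5*(-2) = -10)
c(a, Y) = 1/14
v(y) = y*(-1 + y)
P(E, X) = 110*X (P(E, X) = (-10*(-1 - 10))*X = (-10*(-11))*X = 110*X)
-112 + c(-6, -10)*P(-1, 3) = -112 + (110*3)/14 = -112 + (1/14)*330 = -112 + 165/7 = -619/7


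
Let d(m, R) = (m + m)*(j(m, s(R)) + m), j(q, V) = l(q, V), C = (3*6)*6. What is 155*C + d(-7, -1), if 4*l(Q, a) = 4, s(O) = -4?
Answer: 16824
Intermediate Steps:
l(Q, a) = 1 (l(Q, a) = (1/4)*4 = 1)
C = 108 (C = 18*6 = 108)
j(q, V) = 1
d(m, R) = 2*m*(1 + m) (d(m, R) = (m + m)*(1 + m) = (2*m)*(1 + m) = 2*m*(1 + m))
155*C + d(-7, -1) = 155*108 + 2*(-7)*(1 - 7) = 16740 + 2*(-7)*(-6) = 16740 + 84 = 16824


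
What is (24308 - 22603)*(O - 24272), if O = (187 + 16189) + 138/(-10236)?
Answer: -22967371295/1706 ≈ -1.3463e+7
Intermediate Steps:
O = 27937433/1706 (O = 16376 + 138*(-1/10236) = 16376 - 23/1706 = 27937433/1706 ≈ 16376.)
(24308 - 22603)*(O - 24272) = (24308 - 22603)*(27937433/1706 - 24272) = 1705*(-13470599/1706) = -22967371295/1706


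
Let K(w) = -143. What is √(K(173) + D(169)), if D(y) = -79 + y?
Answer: I*√53 ≈ 7.2801*I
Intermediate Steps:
√(K(173) + D(169)) = √(-143 + (-79 + 169)) = √(-143 + 90) = √(-53) = I*√53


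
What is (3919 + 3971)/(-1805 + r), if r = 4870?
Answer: 1578/613 ≈ 2.5742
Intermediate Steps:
(3919 + 3971)/(-1805 + r) = (3919 + 3971)/(-1805 + 4870) = 7890/3065 = 7890*(1/3065) = 1578/613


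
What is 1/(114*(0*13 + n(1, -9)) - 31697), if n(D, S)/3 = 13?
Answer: -1/27251 ≈ -3.6696e-5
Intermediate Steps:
n(D, S) = 39 (n(D, S) = 3*13 = 39)
1/(114*(0*13 + n(1, -9)) - 31697) = 1/(114*(0*13 + 39) - 31697) = 1/(114*(0 + 39) - 31697) = 1/(114*39 - 31697) = 1/(4446 - 31697) = 1/(-27251) = -1/27251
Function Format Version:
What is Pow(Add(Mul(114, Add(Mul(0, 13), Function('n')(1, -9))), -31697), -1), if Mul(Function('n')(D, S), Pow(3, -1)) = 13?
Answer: Rational(-1, 27251) ≈ -3.6696e-5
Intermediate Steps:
Function('n')(D, S) = 39 (Function('n')(D, S) = Mul(3, 13) = 39)
Pow(Add(Mul(114, Add(Mul(0, 13), Function('n')(1, -9))), -31697), -1) = Pow(Add(Mul(114, Add(Mul(0, 13), 39)), -31697), -1) = Pow(Add(Mul(114, Add(0, 39)), -31697), -1) = Pow(Add(Mul(114, 39), -31697), -1) = Pow(Add(4446, -31697), -1) = Pow(-27251, -1) = Rational(-1, 27251)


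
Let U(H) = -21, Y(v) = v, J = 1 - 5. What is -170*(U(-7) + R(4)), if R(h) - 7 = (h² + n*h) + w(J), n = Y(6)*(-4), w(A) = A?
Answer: 16660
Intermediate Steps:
J = -4
n = -24 (n = 6*(-4) = -24)
R(h) = 3 + h² - 24*h (R(h) = 7 + ((h² - 24*h) - 4) = 7 + (-4 + h² - 24*h) = 3 + h² - 24*h)
-170*(U(-7) + R(4)) = -170*(-21 + (3 + 4² - 24*4)) = -170*(-21 + (3 + 16 - 96)) = -170*(-21 - 77) = -170*(-98) = 16660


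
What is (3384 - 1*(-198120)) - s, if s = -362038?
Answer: 563542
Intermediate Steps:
(3384 - 1*(-198120)) - s = (3384 - 1*(-198120)) - 1*(-362038) = (3384 + 198120) + 362038 = 201504 + 362038 = 563542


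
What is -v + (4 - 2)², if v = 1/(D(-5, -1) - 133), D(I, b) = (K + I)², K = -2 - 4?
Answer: 49/12 ≈ 4.0833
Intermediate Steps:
K = -6
D(I, b) = (-6 + I)²
v = -1/12 (v = 1/((-6 - 5)² - 133) = 1/((-11)² - 133) = 1/(121 - 133) = 1/(-12) = -1/12 ≈ -0.083333)
-v + (4 - 2)² = -1*(-1/12) + (4 - 2)² = 1/12 + 2² = 1/12 + 4 = 49/12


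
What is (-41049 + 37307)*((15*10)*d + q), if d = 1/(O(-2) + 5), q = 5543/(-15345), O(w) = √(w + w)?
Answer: -42464227226/445005 + 1122600*I/29 ≈ -95424.0 + 38710.0*I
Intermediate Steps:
O(w) = √2*√w (O(w) = √(2*w) = √2*√w)
q = -5543/15345 (q = 5543*(-1/15345) = -5543/15345 ≈ -0.36123)
d = (5 - 2*I)/29 (d = 1/(√2*√(-2) + 5) = 1/(√2*(I*√2) + 5) = 1/(2*I + 5) = 1/(5 + 2*I) = (5 - 2*I)/29 ≈ 0.17241 - 0.068966*I)
(-41049 + 37307)*((15*10)*d + q) = (-41049 + 37307)*((15*10)*(5/29 - 2*I/29) - 5543/15345) = -3742*(150*(5/29 - 2*I/29) - 5543/15345) = -3742*((750/29 - 300*I/29) - 5543/15345) = -3742*(11348003/445005 - 300*I/29) = -42464227226/445005 + 1122600*I/29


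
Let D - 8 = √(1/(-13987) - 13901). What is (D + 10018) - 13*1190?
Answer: -5444 + 2*I*√679884599814/13987 ≈ -5444.0 + 117.9*I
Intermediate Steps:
D = 8 + 2*I*√679884599814/13987 (D = 8 + √(1/(-13987) - 13901) = 8 + √(-1/13987 - 13901) = 8 + √(-194433288/13987) = 8 + 2*I*√679884599814/13987 ≈ 8.0 + 117.9*I)
(D + 10018) - 13*1190 = ((8 + 2*I*√679884599814/13987) + 10018) - 13*1190 = (10026 + 2*I*√679884599814/13987) - 15470 = -5444 + 2*I*√679884599814/13987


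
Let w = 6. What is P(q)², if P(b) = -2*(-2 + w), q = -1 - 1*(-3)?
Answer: 64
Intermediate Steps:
q = 2 (q = -1 + 3 = 2)
P(b) = -8 (P(b) = -2*(-2 + 6) = -2*4 = -8)
P(q)² = (-8)² = 64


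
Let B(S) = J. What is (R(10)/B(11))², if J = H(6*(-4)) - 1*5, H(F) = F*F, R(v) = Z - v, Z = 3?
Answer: 49/326041 ≈ 0.00015029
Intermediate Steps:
R(v) = 3 - v
H(F) = F²
J = 571 (J = (6*(-4))² - 1*5 = (-24)² - 5 = 576 - 5 = 571)
B(S) = 571
(R(10)/B(11))² = ((3 - 1*10)/571)² = ((3 - 10)*(1/571))² = (-7*1/571)² = (-7/571)² = 49/326041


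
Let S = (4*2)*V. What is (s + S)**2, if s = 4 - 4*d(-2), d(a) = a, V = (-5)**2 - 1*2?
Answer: 38416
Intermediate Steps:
V = 23 (V = 25 - 2 = 23)
S = 184 (S = (4*2)*23 = 8*23 = 184)
s = 12 (s = 4 - 4*(-2) = 4 + 8 = 12)
(s + S)**2 = (12 + 184)**2 = 196**2 = 38416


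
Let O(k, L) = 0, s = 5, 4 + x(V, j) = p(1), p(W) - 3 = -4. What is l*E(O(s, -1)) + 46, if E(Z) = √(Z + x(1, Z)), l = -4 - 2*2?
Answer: 46 - 8*I*√5 ≈ 46.0 - 17.889*I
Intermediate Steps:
p(W) = -1 (p(W) = 3 - 4 = -1)
x(V, j) = -5 (x(V, j) = -4 - 1 = -5)
l = -8 (l = -4 - 4 = -8)
E(Z) = √(-5 + Z) (E(Z) = √(Z - 5) = √(-5 + Z))
l*E(O(s, -1)) + 46 = -8*√(-5 + 0) + 46 = -8*I*√5 + 46 = 46 - 8*I*√5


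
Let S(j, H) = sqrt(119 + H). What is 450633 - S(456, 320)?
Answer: 450633 - sqrt(439) ≈ 4.5061e+5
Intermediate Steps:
450633 - S(456, 320) = 450633 - sqrt(119 + 320) = 450633 - sqrt(439)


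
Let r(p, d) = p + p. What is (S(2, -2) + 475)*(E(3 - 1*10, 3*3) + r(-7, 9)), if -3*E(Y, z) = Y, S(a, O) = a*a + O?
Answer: -5565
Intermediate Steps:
r(p, d) = 2*p
S(a, O) = O + a² (S(a, O) = a² + O = O + a²)
E(Y, z) = -Y/3
(S(2, -2) + 475)*(E(3 - 1*10, 3*3) + r(-7, 9)) = ((-2 + 2²) + 475)*(-(3 - 1*10)/3 + 2*(-7)) = ((-2 + 4) + 475)*(-(3 - 10)/3 - 14) = (2 + 475)*(-⅓*(-7) - 14) = 477*(7/3 - 14) = 477*(-35/3) = -5565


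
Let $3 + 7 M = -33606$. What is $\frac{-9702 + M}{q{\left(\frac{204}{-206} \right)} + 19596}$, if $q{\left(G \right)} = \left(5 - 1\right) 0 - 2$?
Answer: $- \frac{101523}{137158} \approx -0.74019$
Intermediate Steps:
$M = - \frac{33609}{7}$ ($M = - \frac{3}{7} + \frac{1}{7} \left(-33606\right) = - \frac{3}{7} - \frac{33606}{7} = - \frac{33609}{7} \approx -4801.3$)
$q{\left(G \right)} = -2$ ($q{\left(G \right)} = \left(5 - 1\right) 0 - 2 = 4 \cdot 0 - 2 = 0 - 2 = -2$)
$\frac{-9702 + M}{q{\left(\frac{204}{-206} \right)} + 19596} = \frac{-9702 - \frac{33609}{7}}{-2 + 19596} = - \frac{101523}{7 \cdot 19594} = \left(- \frac{101523}{7}\right) \frac{1}{19594} = - \frac{101523}{137158}$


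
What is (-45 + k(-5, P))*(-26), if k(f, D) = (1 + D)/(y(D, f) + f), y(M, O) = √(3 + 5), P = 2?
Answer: 20280/17 + 156*√2/17 ≈ 1205.9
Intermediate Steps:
y(M, O) = 2*√2 (y(M, O) = √8 = 2*√2)
k(f, D) = (1 + D)/(f + 2*√2) (k(f, D) = (1 + D)/(2*√2 + f) = (1 + D)/(f + 2*√2))
(-45 + k(-5, P))*(-26) = (-45 + (1 + 2)/(-5 + 2*√2))*(-26) = (-45 + 3/(-5 + 2*√2))*(-26) = 1170 - 78/(-5 + 2*√2)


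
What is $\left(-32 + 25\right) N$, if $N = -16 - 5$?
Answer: $147$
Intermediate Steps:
$N = -21$
$\left(-32 + 25\right) N = \left(-32 + 25\right) \left(-21\right) = \left(-7\right) \left(-21\right) = 147$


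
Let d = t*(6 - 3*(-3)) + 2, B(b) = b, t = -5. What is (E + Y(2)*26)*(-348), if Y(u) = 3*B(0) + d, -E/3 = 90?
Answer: 754464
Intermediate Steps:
d = -73 (d = -5*(6 - 3*(-3)) + 2 = -5*(6 + 9) + 2 = -5*15 + 2 = -75 + 2 = -73)
E = -270 (E = -3*90 = -270)
Y(u) = -73 (Y(u) = 3*0 - 73 = 0 - 73 = -73)
(E + Y(2)*26)*(-348) = (-270 - 73*26)*(-348) = (-270 - 1898)*(-348) = -2168*(-348) = 754464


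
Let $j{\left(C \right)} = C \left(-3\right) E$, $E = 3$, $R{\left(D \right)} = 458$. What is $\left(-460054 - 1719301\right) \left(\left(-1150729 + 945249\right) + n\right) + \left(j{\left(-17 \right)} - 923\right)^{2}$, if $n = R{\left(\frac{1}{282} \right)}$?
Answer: $446816313710$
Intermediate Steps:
$n = 458$
$j{\left(C \right)} = - 9 C$ ($j{\left(C \right)} = C \left(-3\right) 3 = - 3 C 3 = - 9 C$)
$\left(-460054 - 1719301\right) \left(\left(-1150729 + 945249\right) + n\right) + \left(j{\left(-17 \right)} - 923\right)^{2} = \left(-460054 - 1719301\right) \left(\left(-1150729 + 945249\right) + 458\right) + \left(\left(-9\right) \left(-17\right) - 923\right)^{2} = - 2179355 \left(-205480 + 458\right) + \left(153 - 923\right)^{2} = \left(-2179355\right) \left(-205022\right) + \left(-770\right)^{2} = 446815720810 + 592900 = 446816313710$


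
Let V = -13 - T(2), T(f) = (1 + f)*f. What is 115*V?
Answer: -2185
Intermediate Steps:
T(f) = f*(1 + f)
V = -19 (V = -13 - 2*(1 + 2) = -13 - 2*3 = -13 - 1*6 = -13 - 6 = -19)
115*V = 115*(-19) = -2185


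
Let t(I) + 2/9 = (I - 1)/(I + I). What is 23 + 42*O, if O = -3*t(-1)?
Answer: -75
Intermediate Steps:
t(I) = -2/9 + (-1 + I)/(2*I) (t(I) = -2/9 + (I - 1)/(I + I) = -2/9 + (-1 + I)/((2*I)) = -2/9 + (-1 + I)*(1/(2*I)) = -2/9 + (-1 + I)/(2*I))
O = -7/3 (O = -(-9 + 5*(-1))/(6*(-1)) = -(-1)*(-9 - 5)/6 = -(-1)*(-14)/6 = -3*7/9 = -7/3 ≈ -2.3333)
23 + 42*O = 23 + 42*(-7/3) = 23 - 98 = -75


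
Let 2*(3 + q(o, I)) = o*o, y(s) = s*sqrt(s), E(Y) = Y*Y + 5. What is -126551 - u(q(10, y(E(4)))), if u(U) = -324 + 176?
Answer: -126403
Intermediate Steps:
E(Y) = 5 + Y**2 (E(Y) = Y**2 + 5 = 5 + Y**2)
y(s) = s**(3/2)
q(o, I) = -3 + o**2/2 (q(o, I) = -3 + (o*o)/2 = -3 + o**2/2)
u(U) = -148
-126551 - u(q(10, y(E(4)))) = -126551 - 1*(-148) = -126551 + 148 = -126403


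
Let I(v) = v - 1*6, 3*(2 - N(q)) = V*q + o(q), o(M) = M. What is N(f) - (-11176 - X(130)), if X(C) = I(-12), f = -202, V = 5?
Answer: 11564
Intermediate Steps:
N(q) = 2 - 2*q (N(q) = 2 - (5*q + q)/3 = 2 - 2*q)
I(v) = -6 + v (I(v) = v - 6 = -6 + v)
X(C) = -18 (X(C) = -6 - 12 = -18)
N(f) - (-11176 - X(130)) = (2 - 2*(-202)) - (-11176 - 1*(-18)) = (2 + 404) - (-11176 + 18) = 406 - 1*(-11158) = 406 + 11158 = 11564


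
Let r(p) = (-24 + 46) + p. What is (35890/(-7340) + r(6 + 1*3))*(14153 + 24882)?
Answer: 748105775/734 ≈ 1.0192e+6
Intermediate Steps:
r(p) = 22 + p
(35890/(-7340) + r(6 + 1*3))*(14153 + 24882) = (35890/(-7340) + (22 + (6 + 1*3)))*(14153 + 24882) = (35890*(-1/7340) + (22 + (6 + 3)))*39035 = (-3589/734 + (22 + 9))*39035 = (-3589/734 + 31)*39035 = (19165/734)*39035 = 748105775/734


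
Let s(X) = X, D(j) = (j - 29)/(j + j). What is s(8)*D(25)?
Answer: -16/25 ≈ -0.64000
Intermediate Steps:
D(j) = (-29 + j)/(2*j) (D(j) = (-29 + j)/((2*j)) = (-29 + j)*(1/(2*j)) = (-29 + j)/(2*j))
s(8)*D(25) = 8*((½)*(-29 + 25)/25) = 8*((½)*(1/25)*(-4)) = 8*(-2/25) = -16/25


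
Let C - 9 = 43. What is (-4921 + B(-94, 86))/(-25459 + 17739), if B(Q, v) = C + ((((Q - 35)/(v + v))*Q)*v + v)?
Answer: -32/193 ≈ -0.16580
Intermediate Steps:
C = 52 (C = 9 + 43 = 52)
B(Q, v) = 52 + v + Q*(-35 + Q)/2 (B(Q, v) = 52 + ((((Q - 35)/(v + v))*Q)*v + v) = 52 + ((((-35 + Q)/((2*v)))*Q)*v + v) = 52 + ((((-35 + Q)*(1/(2*v)))*Q)*v + v) = 52 + ((((-35 + Q)/(2*v))*Q)*v + v) = 52 + ((Q*(-35 + Q)/(2*v))*v + v) = 52 + (Q*(-35 + Q)/2 + v) = 52 + (v + Q*(-35 + Q)/2) = 52 + v + Q*(-35 + Q)/2)
(-4921 + B(-94, 86))/(-25459 + 17739) = (-4921 + (52 + 86 + (½)*(-94)² - 35/2*(-94)))/(-25459 + 17739) = (-4921 + (52 + 86 + (½)*8836 + 1645))/(-7720) = (-4921 + (52 + 86 + 4418 + 1645))*(-1/7720) = (-4921 + 6201)*(-1/7720) = 1280*(-1/7720) = -32/193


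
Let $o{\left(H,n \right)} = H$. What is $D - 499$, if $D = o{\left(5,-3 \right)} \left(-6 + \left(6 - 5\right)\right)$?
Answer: $-524$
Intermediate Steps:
$D = -25$ ($D = 5 \left(-6 + \left(6 - 5\right)\right) = 5 \left(-6 + 1\right) = 5 \left(-5\right) = -25$)
$D - 499 = -25 - 499 = -524$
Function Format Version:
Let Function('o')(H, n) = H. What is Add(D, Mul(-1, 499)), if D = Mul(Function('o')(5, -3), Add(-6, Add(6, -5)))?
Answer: -524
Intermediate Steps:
D = -25 (D = Mul(5, Add(-6, Add(6, -5))) = Mul(5, Add(-6, 1)) = Mul(5, -5) = -25)
Add(D, Mul(-1, 499)) = Add(-25, Mul(-1, 499)) = Add(-25, -499) = -524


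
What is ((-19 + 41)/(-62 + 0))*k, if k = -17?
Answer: 187/31 ≈ 6.0323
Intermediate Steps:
((-19 + 41)/(-62 + 0))*k = ((-19 + 41)/(-62 + 0))*(-17) = (22/(-62))*(-17) = (22*(-1/62))*(-17) = -11/31*(-17) = 187/31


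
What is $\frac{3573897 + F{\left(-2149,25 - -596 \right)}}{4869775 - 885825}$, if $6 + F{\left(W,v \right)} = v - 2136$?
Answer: $\frac{1786188}{1991975} \approx 0.89669$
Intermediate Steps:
$F{\left(W,v \right)} = -2142 + v$ ($F{\left(W,v \right)} = -6 + \left(v - 2136\right) = -6 + \left(-2136 + v\right) = -2142 + v$)
$\frac{3573897 + F{\left(-2149,25 - -596 \right)}}{4869775 - 885825} = \frac{3573897 + \left(-2142 + \left(25 - -596\right)\right)}{4869775 - 885825} = \frac{3573897 + \left(-2142 + \left(25 + 596\right)\right)}{3983950} = \left(3573897 + \left(-2142 + 621\right)\right) \frac{1}{3983950} = \left(3573897 - 1521\right) \frac{1}{3983950} = 3572376 \cdot \frac{1}{3983950} = \frac{1786188}{1991975}$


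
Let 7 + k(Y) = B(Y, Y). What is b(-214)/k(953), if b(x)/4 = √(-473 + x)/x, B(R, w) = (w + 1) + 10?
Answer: -2*I*√687/102399 ≈ -0.00051193*I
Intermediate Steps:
B(R, w) = 11 + w (B(R, w) = (1 + w) + 10 = 11 + w)
b(x) = 4*√(-473 + x)/x (b(x) = 4*(√(-473 + x)/x) = 4*√(-473 + x)/x)
k(Y) = 4 + Y (k(Y) = -7 + (11 + Y) = 4 + Y)
b(-214)/k(953) = (4*√(-473 - 214)/(-214))/(4 + 953) = (4*(-1/214)*√(-687))/957 = (4*(-1/214)*(I*√687))*(1/957) = -2*I*√687/107*(1/957) = -2*I*√687/102399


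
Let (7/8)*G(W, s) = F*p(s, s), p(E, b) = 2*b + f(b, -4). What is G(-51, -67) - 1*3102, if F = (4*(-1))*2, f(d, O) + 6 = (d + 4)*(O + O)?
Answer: -6430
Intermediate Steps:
f(d, O) = -6 + 2*O*(4 + d) (f(d, O) = -6 + (d + 4)*(O + O) = -6 + (4 + d)*(2*O) = -6 + 2*O*(4 + d))
p(E, b) = -38 - 6*b (p(E, b) = 2*b + (-6 + 8*(-4) + 2*(-4)*b) = 2*b + (-6 - 32 - 8*b) = 2*b + (-38 - 8*b) = -38 - 6*b)
F = -8 (F = -4*2 = -8)
G(W, s) = 2432/7 + 384*s/7 (G(W, s) = 8*(-8*(-38 - 6*s))/7 = 8*(304 + 48*s)/7 = 2432/7 + 384*s/7)
G(-51, -67) - 1*3102 = (2432/7 + (384/7)*(-67)) - 1*3102 = (2432/7 - 25728/7) - 3102 = -3328 - 3102 = -6430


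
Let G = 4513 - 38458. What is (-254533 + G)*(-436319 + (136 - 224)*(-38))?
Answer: 124903762050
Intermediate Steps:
G = -33945
(-254533 + G)*(-436319 + (136 - 224)*(-38)) = (-254533 - 33945)*(-436319 + (136 - 224)*(-38)) = -288478*(-436319 - 88*(-38)) = -288478*(-436319 + 3344) = -288478*(-432975) = 124903762050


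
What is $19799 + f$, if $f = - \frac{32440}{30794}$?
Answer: $\frac{304828983}{15397} \approx 19798.0$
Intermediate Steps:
$f = - \frac{16220}{15397}$ ($f = \left(-32440\right) \frac{1}{30794} = - \frac{16220}{15397} \approx -1.0535$)
$19799 + f = 19799 - \frac{16220}{15397} = \frac{304828983}{15397}$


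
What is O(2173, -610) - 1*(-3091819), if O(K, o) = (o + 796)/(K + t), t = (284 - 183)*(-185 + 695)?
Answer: 165978119563/53683 ≈ 3.0918e+6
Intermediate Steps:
t = 51510 (t = 101*510 = 51510)
O(K, o) = (796 + o)/(51510 + K) (O(K, o) = (o + 796)/(K + 51510) = (796 + o)/(51510 + K))
O(2173, -610) - 1*(-3091819) = (796 - 610)/(51510 + 2173) - 1*(-3091819) = 186/53683 + 3091819 = 165978119563/53683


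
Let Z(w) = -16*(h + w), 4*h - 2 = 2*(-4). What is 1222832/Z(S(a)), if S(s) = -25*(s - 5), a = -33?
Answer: -152854/1897 ≈ -80.577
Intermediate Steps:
h = -3/2 (h = ½ + (2*(-4))/4 = ½ + (¼)*(-8) = ½ - 2 = -3/2 ≈ -1.5000)
S(s) = 125 - 25*s (S(s) = -25*(-5 + s) = 125 - 25*s)
Z(w) = 24 - 16*w (Z(w) = -16*(-3/2 + w) = 24 - 16*w)
1222832/Z(S(a)) = 1222832/(24 - 16*(125 - 25*(-33))) = 1222832/(24 - 16*(125 + 825)) = 1222832/(24 - 16*950) = 1222832/(24 - 15200) = 1222832/(-15176) = 1222832*(-1/15176) = -152854/1897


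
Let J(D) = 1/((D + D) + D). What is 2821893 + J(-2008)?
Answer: 16999083431/6024 ≈ 2.8219e+6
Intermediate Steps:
J(D) = 1/(3*D) (J(D) = 1/(2*D + D) = 1/(3*D))
2821893 + J(-2008) = 2821893 + (1/3)/(-2008) = 2821893 + (1/3)*(-1/2008) = 2821893 - 1/6024 = 16999083431/6024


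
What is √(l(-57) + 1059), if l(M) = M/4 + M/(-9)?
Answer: √37839/6 ≈ 32.420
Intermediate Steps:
l(M) = 5*M/36 (l(M) = M*(¼) + M*(-⅑) = M/4 - M/9 = 5*M/36)
√(l(-57) + 1059) = √((5/36)*(-57) + 1059) = √(-95/12 + 1059) = √(12613/12) = √37839/6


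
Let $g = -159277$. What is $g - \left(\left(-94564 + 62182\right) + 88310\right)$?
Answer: $-215205$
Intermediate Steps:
$g - \left(\left(-94564 + 62182\right) + 88310\right) = -159277 - \left(\left(-94564 + 62182\right) + 88310\right) = -159277 - \left(-32382 + 88310\right) = -159277 - 55928 = -215205$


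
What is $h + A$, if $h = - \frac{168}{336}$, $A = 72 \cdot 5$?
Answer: $\frac{719}{2} \approx 359.5$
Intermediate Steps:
$A = 360$
$h = - \frac{1}{2}$ ($h = \left(-168\right) \frac{1}{336} = - \frac{1}{2} \approx -0.5$)
$h + A = - \frac{1}{2} + 360 = \frac{719}{2}$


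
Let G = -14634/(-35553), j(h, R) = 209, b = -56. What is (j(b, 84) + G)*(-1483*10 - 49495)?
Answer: -159637732525/11851 ≈ -1.3470e+7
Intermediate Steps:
G = 4878/11851 (G = -14634*(-1/35553) = 4878/11851 ≈ 0.41161)
(j(b, 84) + G)*(-1483*10 - 49495) = (209 + 4878/11851)*(-1483*10 - 49495) = 2481737*(-14830 - 49495)/11851 = (2481737/11851)*(-64325) = -159637732525/11851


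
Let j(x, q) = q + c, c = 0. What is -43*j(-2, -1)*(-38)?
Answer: -1634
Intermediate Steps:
j(x, q) = q (j(x, q) = q + 0 = q)
-43*j(-2, -1)*(-38) = -43*(-1)*(-38) = 43*(-38) = -1634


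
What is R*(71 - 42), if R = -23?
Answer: -667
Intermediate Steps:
R*(71 - 42) = -23*(71 - 42) = -23*29 = -667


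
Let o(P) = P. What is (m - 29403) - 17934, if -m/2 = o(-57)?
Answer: -47223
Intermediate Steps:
m = 114 (m = -2*(-57) = 114)
(m - 29403) - 17934 = (114 - 29403) - 17934 = -29289 - 17934 = -47223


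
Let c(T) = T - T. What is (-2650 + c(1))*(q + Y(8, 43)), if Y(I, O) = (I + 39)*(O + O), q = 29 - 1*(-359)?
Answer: -11739500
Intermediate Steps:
q = 388 (q = 29 + 359 = 388)
Y(I, O) = 2*O*(39 + I) (Y(I, O) = (39 + I)*(2*O) = 2*O*(39 + I))
c(T) = 0
(-2650 + c(1))*(q + Y(8, 43)) = (-2650 + 0)*(388 + 2*43*(39 + 8)) = -2650*(388 + 2*43*47) = -2650*(388 + 4042) = -2650*4430 = -11739500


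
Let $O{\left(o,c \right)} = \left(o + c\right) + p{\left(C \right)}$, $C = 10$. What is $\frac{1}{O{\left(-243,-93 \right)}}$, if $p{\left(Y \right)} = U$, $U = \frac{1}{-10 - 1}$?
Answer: $- \frac{11}{3697} \approx -0.0029754$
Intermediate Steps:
$U = - \frac{1}{11}$ ($U = \frac{1}{-11} = - \frac{1}{11} \approx -0.090909$)
$p{\left(Y \right)} = - \frac{1}{11}$
$O{\left(o,c \right)} = - \frac{1}{11} + c + o$ ($O{\left(o,c \right)} = \left(o + c\right) - \frac{1}{11} = \left(c + o\right) - \frac{1}{11} = - \frac{1}{11} + c + o$)
$\frac{1}{O{\left(-243,-93 \right)}} = \frac{1}{- \frac{1}{11} - 93 - 243} = \frac{1}{- \frac{3697}{11}} = - \frac{11}{3697}$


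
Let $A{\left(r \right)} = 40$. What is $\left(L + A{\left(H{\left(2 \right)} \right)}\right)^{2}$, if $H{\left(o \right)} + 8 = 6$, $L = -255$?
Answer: $46225$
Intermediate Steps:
$H{\left(o \right)} = -2$ ($H{\left(o \right)} = -8 + 6 = -2$)
$\left(L + A{\left(H{\left(2 \right)} \right)}\right)^{2} = \left(-255 + 40\right)^{2} = \left(-215\right)^{2} = 46225$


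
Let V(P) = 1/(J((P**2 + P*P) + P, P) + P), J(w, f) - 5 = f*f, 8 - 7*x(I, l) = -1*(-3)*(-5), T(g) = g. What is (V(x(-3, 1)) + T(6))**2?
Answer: 32024281/874225 ≈ 36.632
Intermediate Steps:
x(I, l) = 23/7 (x(I, l) = 8/7 - (-1*(-3))*(-5)/7 = 8/7 - 3*(-5)/7 = 8/7 - 1/7*(-15) = 8/7 + 15/7 = 23/7)
J(w, f) = 5 + f**2 (J(w, f) = 5 + f*f = 5 + f**2)
V(P) = 1/(5 + P + P**2) (V(P) = 1/((5 + P**2) + P) = 1/(5 + P + P**2))
(V(x(-3, 1)) + T(6))**2 = (1/(5 + 23/7 + (23/7)**2) + 6)**2 = (1/(5 + 23/7 + 529/49) + 6)**2 = (1/(935/49) + 6)**2 = (49/935 + 6)**2 = (5659/935)**2 = 32024281/874225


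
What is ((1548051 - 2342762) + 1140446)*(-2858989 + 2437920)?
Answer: -145578290715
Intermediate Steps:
((1548051 - 2342762) + 1140446)*(-2858989 + 2437920) = (-794711 + 1140446)*(-421069) = 345735*(-421069) = -145578290715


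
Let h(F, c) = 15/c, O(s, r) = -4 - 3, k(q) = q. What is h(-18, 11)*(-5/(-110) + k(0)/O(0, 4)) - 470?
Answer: -113725/242 ≈ -469.94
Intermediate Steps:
O(s, r) = -7
h(-18, 11)*(-5/(-110) + k(0)/O(0, 4)) - 470 = (15/11)*(-5/(-110) + 0/(-7)) - 470 = (15*(1/11))*(-5*(-1/110) + 0*(-⅐)) - 470 = 15*(1/22 + 0)/11 - 470 = (15/11)*(1/22) - 470 = 15/242 - 470 = -113725/242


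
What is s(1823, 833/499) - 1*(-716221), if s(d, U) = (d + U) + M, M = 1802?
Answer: 359203987/499 ≈ 7.1985e+5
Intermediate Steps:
s(d, U) = 1802 + U + d (s(d, U) = (d + U) + 1802 = (U + d) + 1802 = 1802 + U + d)
s(1823, 833/499) - 1*(-716221) = (1802 + 833/499 + 1823) - 1*(-716221) = (1802 + 833*(1/499) + 1823) + 716221 = (1802 + 833/499 + 1823) + 716221 = 1809708/499 + 716221 = 359203987/499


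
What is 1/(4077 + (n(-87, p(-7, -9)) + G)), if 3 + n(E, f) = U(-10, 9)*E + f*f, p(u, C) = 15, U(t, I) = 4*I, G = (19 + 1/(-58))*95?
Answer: 58/172281 ≈ 0.00033666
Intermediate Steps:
G = 104595/58 (G = (19 - 1/58)*95 = (1101/58)*95 = 104595/58 ≈ 1803.4)
n(E, f) = -3 + f² + 36*E (n(E, f) = -3 + ((4*9)*E + f*f) = -3 + (36*E + f²) = -3 + (f² + 36*E) = -3 + f² + 36*E)
1/(4077 + (n(-87, p(-7, -9)) + G)) = 1/(4077 + ((-3 + 15² + 36*(-87)) + 104595/58)) = 1/(4077 + ((-3 + 225 - 3132) + 104595/58)) = 1/(4077 + (-2910 + 104595/58)) = 1/(4077 - 64185/58) = 1/(172281/58) = 58/172281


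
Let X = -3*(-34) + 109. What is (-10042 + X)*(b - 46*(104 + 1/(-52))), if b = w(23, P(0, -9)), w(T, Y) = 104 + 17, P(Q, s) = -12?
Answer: 1191664665/26 ≈ 4.5833e+7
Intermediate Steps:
w(T, Y) = 121
b = 121
X = 211 (X = 102 + 109 = 211)
(-10042 + X)*(b - 46*(104 + 1/(-52))) = (-10042 + 211)*(121 - 46*(104 + 1/(-52))) = -9831*(121 - 46*(104 - 1/52)) = -9831*(121 - 46*5407/52) = -9831*(121 - 124361/26) = -9831*(-121215/26) = 1191664665/26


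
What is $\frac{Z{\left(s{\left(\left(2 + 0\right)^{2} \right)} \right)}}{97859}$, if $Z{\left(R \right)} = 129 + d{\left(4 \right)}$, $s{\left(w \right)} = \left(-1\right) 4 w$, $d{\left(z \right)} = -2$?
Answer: $\frac{127}{97859} \approx 0.0012978$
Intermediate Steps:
$s{\left(w \right)} = - 4 w$
$Z{\left(R \right)} = 127$ ($Z{\left(R \right)} = 129 - 2 = 127$)
$\frac{Z{\left(s{\left(\left(2 + 0\right)^{2} \right)} \right)}}{97859} = \frac{127}{97859}$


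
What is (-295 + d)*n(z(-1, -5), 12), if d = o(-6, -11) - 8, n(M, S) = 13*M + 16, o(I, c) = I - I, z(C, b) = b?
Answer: 14847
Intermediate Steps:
o(I, c) = 0
n(M, S) = 16 + 13*M
d = -8 (d = 0 - 8 = -8)
(-295 + d)*n(z(-1, -5), 12) = (-295 - 8)*(16 + 13*(-5)) = -303*(16 - 65) = -303*(-49) = 14847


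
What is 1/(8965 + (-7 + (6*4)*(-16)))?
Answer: 1/8574 ≈ 0.00011663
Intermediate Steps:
1/(8965 + (-7 + (6*4)*(-16))) = 1/(8965 + (-7 + 24*(-16))) = 1/(8965 + (-7 - 384)) = 1/(8965 - 391) = 1/8574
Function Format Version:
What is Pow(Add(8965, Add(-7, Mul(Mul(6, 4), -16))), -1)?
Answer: Rational(1, 8574) ≈ 0.00011663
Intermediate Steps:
Pow(Add(8965, Add(-7, Mul(Mul(6, 4), -16))), -1) = Pow(Add(8965, Add(-7, Mul(24, -16))), -1) = Pow(Add(8965, Add(-7, -384)), -1) = Pow(Add(8965, -391), -1) = Pow(8574, -1) = Rational(1, 8574)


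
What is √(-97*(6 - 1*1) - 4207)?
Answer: 2*I*√1173 ≈ 68.498*I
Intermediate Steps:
√(-97*(6 - 1*1) - 4207) = √(-97*(6 - 1) - 4207) = √(-97*5 - 4207) = √(-485 - 4207) = √(-4692) = 2*I*√1173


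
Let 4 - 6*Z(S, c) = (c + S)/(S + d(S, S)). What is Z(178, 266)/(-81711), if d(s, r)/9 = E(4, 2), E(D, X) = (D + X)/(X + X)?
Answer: -46/13412277 ≈ -3.4297e-6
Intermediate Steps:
E(D, X) = (D + X)/(2*X) (E(D, X) = (D + X)/((2*X)) = (D + X)*(1/(2*X)) = (D + X)/(2*X))
d(s, r) = 27/2 (d(s, r) = 9*((½)*(4 + 2)/2) = 9*((½)*(½)*6) = 9*(3/2) = 27/2)
Z(S, c) = ⅔ - (S + c)/(6*(27/2 + S)) (Z(S, c) = ⅔ - (c + S)/(6*(S + 27/2)) = ⅔ - (S + c)/(6*(27/2 + S)))
Z(178, 266)/(-81711) = ((54 - 1*266 + 3*178)/(3*(27 + 2*178)))/(-81711) = ((54 - 266 + 534)/(3*(27 + 356)))*(-1/81711) = ((⅓)*322/383)*(-1/81711) = ((⅓)*(1/383)*322)*(-1/81711) = (322/1149)*(-1/81711) = -46/13412277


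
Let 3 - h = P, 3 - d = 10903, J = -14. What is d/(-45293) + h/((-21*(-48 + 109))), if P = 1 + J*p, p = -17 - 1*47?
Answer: 18151614/19340111 ≈ 0.93855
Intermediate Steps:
d = -10900 (d = 3 - 1*10903 = 3 - 10903 = -10900)
p = -64 (p = -17 - 47 = -64)
P = 897 (P = 1 - 14*(-64) = 1 + 896 = 897)
h = -894 (h = 3 - 1*897 = 3 - 897 = -894)
d/(-45293) + h/((-21*(-48 + 109))) = -10900/(-45293) - 894*(-1/(21*(-48 + 109))) = -10900*(-1/45293) - 894/((-21*61)) = 10900/45293 - 894/(-1281) = 10900/45293 - 894*(-1/1281) = 10900/45293 + 298/427 = 18151614/19340111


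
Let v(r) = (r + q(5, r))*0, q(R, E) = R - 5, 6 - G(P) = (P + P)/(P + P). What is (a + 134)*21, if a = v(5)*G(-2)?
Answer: 2814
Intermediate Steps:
G(P) = 5 (G(P) = 6 - (P + P)/(P + P) = 6 - 2*P/(2*P) = 6 - 2*P*1/(2*P) = 6 - 1*1 = 6 - 1 = 5)
q(R, E) = -5 + R
v(r) = 0 (v(r) = (r + (-5 + 5))*0 = (r + 0)*0 = r*0 = 0)
a = 0 (a = 0*5 = 0)
(a + 134)*21 = (0 + 134)*21 = 134*21 = 2814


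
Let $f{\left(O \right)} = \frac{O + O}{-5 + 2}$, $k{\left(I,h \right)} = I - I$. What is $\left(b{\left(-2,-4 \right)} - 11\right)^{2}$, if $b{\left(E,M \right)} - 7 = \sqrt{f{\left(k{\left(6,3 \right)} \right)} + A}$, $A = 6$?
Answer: $\left(4 - \sqrt{6}\right)^{2} \approx 2.4041$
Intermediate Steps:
$k{\left(I,h \right)} = 0$
$f{\left(O \right)} = - \frac{2 O}{3}$ ($f{\left(O \right)} = \frac{2 O}{-3} = 2 O \left(- \frac{1}{3}\right) = - \frac{2 O}{3}$)
$b{\left(E,M \right)} = 7 + \sqrt{6}$ ($b{\left(E,M \right)} = 7 + \sqrt{\left(- \frac{2}{3}\right) 0 + 6} = 7 + \sqrt{0 + 6} = 7 + \sqrt{6}$)
$\left(b{\left(-2,-4 \right)} - 11\right)^{2} = \left(\left(7 + \sqrt{6}\right) - 11\right)^{2} = \left(-4 + \sqrt{6}\right)^{2}$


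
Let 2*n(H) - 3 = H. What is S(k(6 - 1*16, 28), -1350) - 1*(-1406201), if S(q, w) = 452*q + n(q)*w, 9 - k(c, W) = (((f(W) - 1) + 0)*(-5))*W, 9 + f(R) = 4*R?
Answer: -1782271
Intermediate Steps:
n(H) = 3/2 + H/2
f(R) = -9 + 4*R
k(c, W) = 9 - W*(50 - 20*W) (k(c, W) = 9 - (((-9 + 4*W) - 1) + 0)*(-5)*W = 9 - ((-10 + 4*W) + 0)*(-5)*W = 9 - (-10 + 4*W)*(-5)*W = 9 - (50 - 20*W)*W = 9 - W*(50 - 20*W))
S(q, w) = 452*q + w*(3/2 + q/2) (S(q, w) = 452*q + (3/2 + q/2)*w = 452*q + w*(3/2 + q/2))
S(k(6 - 1*16, 28), -1350) - 1*(-1406201) = (452*(9 - 50*28 + 20*28²) + (½)*(-1350)*(3 + (9 - 50*28 + 20*28²))) - 1*(-1406201) = (452*(9 - 1400 + 20*784) + (½)*(-1350)*(3 + (9 - 1400 + 20*784))) + 1406201 = (452*(9 - 1400 + 15680) + (½)*(-1350)*(3 + (9 - 1400 + 15680))) + 1406201 = (452*14289 + (½)*(-1350)*(3 + 14289)) + 1406201 = (6458628 + (½)*(-1350)*14292) + 1406201 = (6458628 - 9647100) + 1406201 = -3188472 + 1406201 = -1782271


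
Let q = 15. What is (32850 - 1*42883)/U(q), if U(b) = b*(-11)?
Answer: 10033/165 ≈ 60.806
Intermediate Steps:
U(b) = -11*b
(32850 - 1*42883)/U(q) = (32850 - 1*42883)/((-11*15)) = (32850 - 42883)/(-165) = -10033*(-1/165) = 10033/165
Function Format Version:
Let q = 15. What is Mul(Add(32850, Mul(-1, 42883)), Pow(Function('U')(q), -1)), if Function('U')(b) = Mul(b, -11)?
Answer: Rational(10033, 165) ≈ 60.806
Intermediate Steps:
Function('U')(b) = Mul(-11, b)
Mul(Add(32850, Mul(-1, 42883)), Pow(Function('U')(q), -1)) = Mul(Add(32850, Mul(-1, 42883)), Pow(Mul(-11, 15), -1)) = Mul(Add(32850, -42883), Pow(-165, -1)) = Mul(-10033, Rational(-1, 165)) = Rational(10033, 165)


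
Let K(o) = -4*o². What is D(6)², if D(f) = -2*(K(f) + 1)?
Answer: 81796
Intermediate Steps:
D(f) = -2 + 8*f² (D(f) = -2*(-4*f² + 1) = -2*(1 - 4*f²) = -2 + 8*f²)
D(6)² = (-2 + 8*6²)² = (-2 + 8*36)² = (-2 + 288)² = 286² = 81796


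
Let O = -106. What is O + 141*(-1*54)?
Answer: -7720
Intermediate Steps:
O + 141*(-1*54) = -106 + 141*(-1*54) = -106 + 141*(-54) = -106 - 7614 = -7720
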